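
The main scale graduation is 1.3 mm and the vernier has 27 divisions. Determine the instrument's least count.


LC = MSD / n_div
= 1.3 / 27
= 0.0481

0.0481


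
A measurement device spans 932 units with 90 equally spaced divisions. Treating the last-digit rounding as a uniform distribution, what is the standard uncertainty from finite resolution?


resolution = range / divisions
resolution = 932 / 90 = 10.355556
u_res = resolution / (2*sqrt(3))
u_res = 10.355556 / 3.4641016
u_res = 2.9894

2.9894


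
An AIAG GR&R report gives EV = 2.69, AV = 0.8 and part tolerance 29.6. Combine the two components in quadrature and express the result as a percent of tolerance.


GRR = sqrt(EV^2 + AV^2) = sqrt(2.69^2 + 0.8^2) = 2.806439
%GRR = GRR / tol * 100 = 2.806439 / 29.6 * 100
%GRR = 9.4812

9.4812


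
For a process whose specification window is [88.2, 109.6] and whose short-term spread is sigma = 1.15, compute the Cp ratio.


Cp = (USL - LSL) / (6 * sigma)
= (109.6 - 88.2) / (6 * 1.15)
= 21.4000 / 6.9000
= 3.1014

3.1014


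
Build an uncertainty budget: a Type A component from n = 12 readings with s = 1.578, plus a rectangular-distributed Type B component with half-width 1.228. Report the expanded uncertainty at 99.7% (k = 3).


u_A = s / sqrt(n) = 1.578 / sqrt(12) = 0.45552936
u_B = half_width / sqrt(3) = 1.228 / sqrt(3) = 0.70898613
uc = sqrt(u_A^2 + u_B^2) = sqrt(0.45552936^2 + 0.70898613^2) = 0.84271486
U = k * uc = 3 * 0.84271486
U = 2.5281

2.5281


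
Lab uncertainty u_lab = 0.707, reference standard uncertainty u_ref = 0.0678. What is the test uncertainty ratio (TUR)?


TUR = u_lab / u_ref
= 0.707 / 0.0678
= 10.4277

10.4277


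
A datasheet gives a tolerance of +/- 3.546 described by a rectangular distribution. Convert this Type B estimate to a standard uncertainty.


u_B = half_width / sqrt(3)
u_B = 3.546 / 1.7320508
u_B = 2.0473

2.0473


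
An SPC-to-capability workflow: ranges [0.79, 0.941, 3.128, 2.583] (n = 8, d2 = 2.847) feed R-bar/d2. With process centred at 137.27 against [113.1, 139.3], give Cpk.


R_bar = (0.79 + 0.941 + 3.128 + 2.583) / 4 = 1.8605
sigma = R_bar / d2 = 1.8605 / 2.847 = 0.65349491
Cp = (USL - LSL)/(6*sigma) = (139.3 - 113.1)/(6*0.65349491) = 6.6820
Cpu = (139.3 - 137.27)/(3*0.65349491) = 1.0355
Cpl = (137.27 - 113.1)/(3*0.65349491) = 12.3286
Cpk = min(Cpu, Cpl) = 1.0355

1.0355


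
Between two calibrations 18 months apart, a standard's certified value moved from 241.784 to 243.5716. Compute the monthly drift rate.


rate = (v2 - v1) / months
= (243.5716 - 241.784) / 18
= 1.7876 / 18
= 0.0993

0.0993


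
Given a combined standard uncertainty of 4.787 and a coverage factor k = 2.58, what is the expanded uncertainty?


U = k * uc
U = 2.58 * 4.787
U = 12.3505

12.3505


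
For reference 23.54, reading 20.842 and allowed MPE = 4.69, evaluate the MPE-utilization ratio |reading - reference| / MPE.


e = indication - reference = 20.842 - 23.54 = -2.6980
|e| = 2.6980
ratio = |e| / MPE = 2.6980 / 4.69
ratio = 0.5753

0.5753


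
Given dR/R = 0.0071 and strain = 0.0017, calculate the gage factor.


GF = (dR/R) / epsilon
= 0.0071 / 0.0017
= 4.1765

4.1765


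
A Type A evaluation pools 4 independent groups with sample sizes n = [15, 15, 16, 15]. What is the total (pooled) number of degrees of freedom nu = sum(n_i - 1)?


nu = sum_i (n_i - 1)
nu = ((15 - 1) + (15 - 1) + (16 - 1) + (15 - 1))
nu = 14 + 14 + 15 + 14
nu = 57

57


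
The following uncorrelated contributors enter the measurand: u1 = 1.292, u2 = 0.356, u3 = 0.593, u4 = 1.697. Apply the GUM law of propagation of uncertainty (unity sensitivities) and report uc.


uc = sqrt(1.292^2 + 0.356^2 + 0.593^2 + 1.697^2)
uc = sqrt(5.027458)
uc = 2.2422

2.2422


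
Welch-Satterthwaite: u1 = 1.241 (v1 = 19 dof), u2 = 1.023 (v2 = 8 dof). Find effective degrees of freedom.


uc = sqrt(u1^2 + u2^2) = sqrt(1.241^2 + 1.023^2) = 1.6082941
v_eff = uc^4 / (u1^4/v1 + u2^4/v2)
= 1.6082941^4 / (1.241^4/19 + 1.023^4/8)
= 6.6905508 / 0.26173705
v_eff = 25.5621

25.5621


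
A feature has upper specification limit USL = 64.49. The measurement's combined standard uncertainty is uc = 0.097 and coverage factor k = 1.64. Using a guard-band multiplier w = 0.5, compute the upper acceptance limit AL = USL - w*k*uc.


U = k * uc = 1.64 * 0.097 = 0.15908
guard band g = w * U = 0.5 * 0.15908 = 0.07954
AL = USL - g = 64.49 - 0.07954
AL = 64.4105

64.4105


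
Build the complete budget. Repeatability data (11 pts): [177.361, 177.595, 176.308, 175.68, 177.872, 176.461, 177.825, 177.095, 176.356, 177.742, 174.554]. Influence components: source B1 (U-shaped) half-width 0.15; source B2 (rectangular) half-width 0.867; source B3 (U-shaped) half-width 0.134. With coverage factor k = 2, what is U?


mean = (177.361 + 177.595 + 176.308 + 175.68 + 177.872 + 176.461 + 177.825 + 177.095 + 176.356 + 177.742 + 174.554) / 11 = 176.8044545
s = sqrt(sum((x - mean)^2)/(n-1)) = 1.0475573
u_A = s / sqrt(n) = 1.0475573 / sqrt(11) = 0.31585041
u_B1 = 0.15 / sqrt(2) = 0.10606602
u_B2 = 0.867 / sqrt(3) = 0.50056268
u_B3 = 0.134 / sqrt(2) = 0.094752309
uc = sqrt(0.31585041^2 + 0.10606602^2 + 0.50056268^2 + 0.094752309^2) = 0.60873022
U = k * uc = 2 * 0.60873022
U = 1.2175

1.2175


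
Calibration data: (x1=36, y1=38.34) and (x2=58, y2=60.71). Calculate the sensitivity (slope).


slope = (y2 - y1) / (x2 - x1)
= (60.71 - 38.34) / (58 - 36)
= 22.3700 / 22
= 1.0168

1.0168


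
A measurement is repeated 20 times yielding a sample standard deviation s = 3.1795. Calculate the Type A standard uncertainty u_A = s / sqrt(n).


u_A = s / sqrt(n)
u_A = 3.1795 / sqrt(20)
u_A = 3.1795 / 4.472136
u_A = 0.7110

0.7110


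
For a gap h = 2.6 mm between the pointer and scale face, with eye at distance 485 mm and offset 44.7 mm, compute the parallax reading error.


error = h * offset / d
= 2.6 * 44.7 / 485
= 0.2396

0.2396


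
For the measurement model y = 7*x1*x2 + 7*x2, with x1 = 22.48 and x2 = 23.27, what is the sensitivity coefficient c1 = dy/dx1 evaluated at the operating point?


y = 7*x1*x2 + 7*x2
dy/dx1 = 7*x2
Evaluate at x2 = 23.27: c1 = 7 * 23.27
c1 = 162.8900

162.8900


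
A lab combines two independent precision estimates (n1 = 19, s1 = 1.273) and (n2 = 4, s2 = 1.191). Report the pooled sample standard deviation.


s_p = sqrt(((n1-1)*s1^2 + (n2-1)*s2^2) / (n1+n2-2))
numerator = (19-1)*1.273^2 + (4-1)*1.191^2 = 29.169522 + 4.255443 = 33.424965
denominator = 19 + 4 - 2 = 21
s_p^2 = 33.424965 / 21 = 1.591665
s_p = sqrt(1.591665) = 1.2616

1.2616


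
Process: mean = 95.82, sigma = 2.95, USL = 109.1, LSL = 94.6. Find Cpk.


Cpu = (USL - mean) / (3*sigma) = (109.1 - 95.82) / (3*2.95) = 1.5006
Cpl = (mean - LSL) / (3*sigma) = (95.82 - 94.6) / (3*2.95) = 0.1379
Cpk = min(Cpu, Cpl) = 0.1379

0.1379


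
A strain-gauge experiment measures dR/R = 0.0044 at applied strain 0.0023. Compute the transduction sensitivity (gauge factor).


GF = (dR/R) / epsilon
= 0.0044 / 0.0023
= 1.9130

1.9130


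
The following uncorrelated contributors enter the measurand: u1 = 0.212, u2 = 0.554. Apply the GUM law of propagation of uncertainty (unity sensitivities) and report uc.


uc = sqrt(0.212^2 + 0.554^2)
uc = sqrt(0.35186)
uc = 0.5932

0.5932


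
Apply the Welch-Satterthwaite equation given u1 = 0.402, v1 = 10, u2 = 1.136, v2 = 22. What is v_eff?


uc = sqrt(u1^2 + u2^2) = sqrt(0.402^2 + 1.136^2) = 1.2050311
v_eff = uc^4 / (u1^4/v1 + u2^4/v2)
= 1.2050311^4 / (0.402^4/10 + 1.136^4/22)
= 2.1085943 / 0.078310673
v_eff = 26.9260

26.9260


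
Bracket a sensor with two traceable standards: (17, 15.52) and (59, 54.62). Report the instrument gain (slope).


slope = (y2 - y1) / (x2 - x1)
= (54.62 - 15.52) / (59 - 17)
= 39.1000 / 42
= 0.9310

0.9310


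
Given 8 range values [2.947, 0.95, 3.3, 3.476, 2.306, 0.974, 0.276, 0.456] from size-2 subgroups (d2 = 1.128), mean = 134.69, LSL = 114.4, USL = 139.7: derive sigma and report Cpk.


R_bar = (2.947 + 0.95 + 3.3 + 3.476 + 2.306 + 0.974 + 0.276 + 0.456) / 8 = 1.835625
sigma = R_bar / d2 = 1.835625 / 1.128 = 1.6273271
Cp = (USL - LSL)/(6*sigma) = (139.7 - 114.4)/(6*1.6273271) = 2.5912
Cpu = (139.7 - 134.69)/(3*1.6273271) = 1.0262
Cpl = (134.69 - 114.4)/(3*1.6273271) = 4.1561
Cpk = min(Cpu, Cpl) = 1.0262

1.0262


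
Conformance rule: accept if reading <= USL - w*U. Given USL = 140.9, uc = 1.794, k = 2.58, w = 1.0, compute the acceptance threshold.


U = k * uc = 2.58 * 1.794 = 4.62852
guard band g = w * U = 1.0 * 4.62852 = 4.62852
AL = USL - g = 140.9 - 4.62852
AL = 136.2715

136.2715


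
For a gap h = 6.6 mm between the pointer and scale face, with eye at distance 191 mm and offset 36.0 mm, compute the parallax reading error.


error = h * offset / d
= 6.6 * 36.0 / 191
= 1.2440

1.2440


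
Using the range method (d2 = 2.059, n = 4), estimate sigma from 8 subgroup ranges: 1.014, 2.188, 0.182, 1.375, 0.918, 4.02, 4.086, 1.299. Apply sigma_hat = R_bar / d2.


R_bar = (1.014 + 2.188 + 0.182 + 1.375 + 0.918 + 4.02 + 4.086 + 1.299) / 8
R_bar = 15.082 / 8 = 1.88525
sigma_hat = R_bar / d2 = 1.88525 / 2.059 = 0.9156

0.9156


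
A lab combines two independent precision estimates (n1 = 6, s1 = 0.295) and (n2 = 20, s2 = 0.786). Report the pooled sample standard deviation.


s_p = sqrt(((n1-1)*s1^2 + (n2-1)*s2^2) / (n1+n2-2))
numerator = (6-1)*0.295^2 + (20-1)*0.786^2 = 0.435125 + 11.738124 = 12.173249
denominator = 6 + 20 - 2 = 24
s_p^2 = 12.173249 / 24 = 0.50721871
s_p = sqrt(0.50721871) = 0.7122

0.7122


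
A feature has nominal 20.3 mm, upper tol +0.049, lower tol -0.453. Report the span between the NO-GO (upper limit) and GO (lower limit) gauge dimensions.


GO = nominal - lower_tol (smallest hole = maximum material condition)
GO = 20.3 - 0.453 = 19.847
NO-GO = nominal + upper_tol (largest hole = least material condition)
NO-GO = 20.3 + 0.049 = 20.349
spread = NO-GO - GO = 20.349 - 19.847 = 0.5020

0.5020


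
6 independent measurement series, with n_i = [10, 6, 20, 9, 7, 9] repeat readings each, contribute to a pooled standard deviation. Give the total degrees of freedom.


nu = sum_i (n_i - 1)
nu = ((10 - 1) + (6 - 1) + (20 - 1) + (9 - 1) + (7 - 1) + (9 - 1))
nu = 9 + 5 + 19 + 8 + 6 + 8
nu = 55

55


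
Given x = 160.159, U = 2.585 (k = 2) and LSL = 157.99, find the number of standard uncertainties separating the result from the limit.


u = U / k = 2.585 / 2 = 1.2925
margin = |LSL - x| = |157.99 - 160.159| = 2.169
z = margin / u = 2.169 / 1.2925
z = 1.6781

1.6781


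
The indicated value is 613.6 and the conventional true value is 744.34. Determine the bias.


Systematic error = measured - true
= 613.6 - 744.34
= -130.7400

-130.7400


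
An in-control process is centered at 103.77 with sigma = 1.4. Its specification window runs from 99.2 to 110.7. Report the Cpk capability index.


Cpu = (USL - mean) / (3*sigma) = (110.7 - 103.77) / (3*1.4) = 1.6500
Cpl = (mean - LSL) / (3*sigma) = (103.77 - 99.2) / (3*1.4) = 1.0881
Cpk = min(Cpu, Cpl) = 1.0881

1.0881


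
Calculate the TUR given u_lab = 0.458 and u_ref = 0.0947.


TUR = u_lab / u_ref
= 0.458 / 0.0947
= 4.8363

4.8363


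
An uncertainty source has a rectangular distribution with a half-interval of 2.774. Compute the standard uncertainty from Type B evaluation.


u_B = half_width / sqrt(3)
u_B = 2.774 / 1.7320508
u_B = 1.6016

1.6016


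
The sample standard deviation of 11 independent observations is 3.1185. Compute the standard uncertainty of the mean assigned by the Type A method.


u_A = s / sqrt(n)
u_A = 3.1185 / sqrt(11)
u_A = 3.1185 / 3.3166248
u_A = 0.9403

0.9403


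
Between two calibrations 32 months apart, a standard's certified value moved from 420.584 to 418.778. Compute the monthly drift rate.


rate = (v2 - v1) / months
= (418.778 - 420.584) / 32
= -1.8060 / 32
= -0.0564

-0.0564


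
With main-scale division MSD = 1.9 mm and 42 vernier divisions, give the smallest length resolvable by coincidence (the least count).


LC = MSD / n_div
= 1.9 / 42
= 0.0452

0.0452


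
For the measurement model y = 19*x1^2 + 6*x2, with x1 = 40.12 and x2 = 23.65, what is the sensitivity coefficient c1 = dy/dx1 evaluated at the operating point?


y = 19*x1^2 + 6*x2
dy/dx1 = 2*19*x1
Evaluate at x1 = 40.12: c1 = 38 * 40.12
c1 = 1524.5600

1524.5600


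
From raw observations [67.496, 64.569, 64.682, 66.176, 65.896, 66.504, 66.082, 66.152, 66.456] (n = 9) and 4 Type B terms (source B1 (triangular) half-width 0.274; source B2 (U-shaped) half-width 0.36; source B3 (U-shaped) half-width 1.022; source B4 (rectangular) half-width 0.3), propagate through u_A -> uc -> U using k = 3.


mean = (67.496 + 64.569 + 64.682 + 66.176 + 65.896 + 66.504 + 66.082 + 66.152 + 66.456) / 9 = 66.00144444
s = sqrt(sum((x - mean)^2)/(n-1)) = 0.90529375
u_A = s / sqrt(n) = 0.90529375 / sqrt(9) = 0.30176458
u_B1 = 0.274 / sqrt(6) = 0.11186003
u_B2 = 0.36 / sqrt(2) = 0.25455844
u_B3 = 1.022 / sqrt(2) = 0.72266313
u_B4 = 0.3 / sqrt(3) = 0.17320508
uc = sqrt(0.30176458^2 + 0.11186003^2 + 0.25455844^2 + 0.72266313^2 + 0.17320508^2) = 0.84889135
U = k * uc = 3 * 0.84889135
U = 2.5467

2.5467


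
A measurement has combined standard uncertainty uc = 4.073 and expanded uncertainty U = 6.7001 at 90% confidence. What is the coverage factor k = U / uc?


k = U / uc
k = 6.7001 / 4.073
k = 1.645

1.645


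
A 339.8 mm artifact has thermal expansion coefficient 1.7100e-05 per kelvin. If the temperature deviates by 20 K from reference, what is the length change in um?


dL = L * alpha * dT
= 339.8 * 1.7100e-05 * 20
= 0.1162116 mm
dL_um = 0.1162116 * 1000 = 116.2116 um

116.2116


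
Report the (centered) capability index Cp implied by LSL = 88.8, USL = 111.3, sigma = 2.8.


Cp = (USL - LSL) / (6 * sigma)
= (111.3 - 88.8) / (6 * 2.8)
= 22.5000 / 16.8000
= 1.3393

1.3393


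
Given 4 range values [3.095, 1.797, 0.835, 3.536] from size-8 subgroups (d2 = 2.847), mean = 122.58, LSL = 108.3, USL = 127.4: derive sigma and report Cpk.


R_bar = (3.095 + 1.797 + 0.835 + 3.536) / 4 = 2.31575
sigma = R_bar / d2 = 2.31575 / 2.847 = 0.81340007
Cp = (USL - LSL)/(6*sigma) = (127.4 - 108.3)/(6*0.81340007) = 3.9136
Cpu = (127.4 - 122.58)/(3*0.81340007) = 1.9752
Cpl = (122.58 - 108.3)/(3*0.81340007) = 5.8520
Cpk = min(Cpu, Cpl) = 1.9752

1.9752


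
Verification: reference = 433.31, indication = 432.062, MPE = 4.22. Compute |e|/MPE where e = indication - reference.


e = indication - reference = 432.062 - 433.31 = -1.2480
|e| = 1.2480
ratio = |e| / MPE = 1.2480 / 4.22
ratio = 0.2957

0.2957


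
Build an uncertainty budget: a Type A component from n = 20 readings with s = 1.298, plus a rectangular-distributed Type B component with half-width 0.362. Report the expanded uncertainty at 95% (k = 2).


u_A = s / sqrt(n) = 1.298 / sqrt(20) = 0.29024162
u_B = half_width / sqrt(3) = 0.362 / sqrt(3) = 0.2090008
uc = sqrt(u_A^2 + u_B^2) = sqrt(0.29024162^2 + 0.2090008^2) = 0.3576612
U = k * uc = 2 * 0.3576612
U = 0.7153

0.7153


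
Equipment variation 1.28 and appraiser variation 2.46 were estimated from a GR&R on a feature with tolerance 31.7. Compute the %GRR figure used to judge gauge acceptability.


GRR = sqrt(EV^2 + AV^2) = sqrt(1.28^2 + 2.46^2) = 2.7730849
%GRR = GRR / tol * 100 = 2.7730849 / 31.7 * 100
%GRR = 8.7479

8.7479


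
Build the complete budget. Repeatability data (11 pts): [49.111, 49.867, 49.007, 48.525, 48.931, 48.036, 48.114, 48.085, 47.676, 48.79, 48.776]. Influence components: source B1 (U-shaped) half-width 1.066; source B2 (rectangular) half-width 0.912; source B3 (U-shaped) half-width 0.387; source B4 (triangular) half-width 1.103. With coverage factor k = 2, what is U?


mean = (49.111 + 49.867 + 49.007 + 48.525 + 48.931 + 48.036 + 48.114 + 48.085 + 47.676 + 48.79 + 48.776) / 11 = 48.62890909
s = sqrt(sum((x - mean)^2)/(n-1)) = 0.62276969
u_A = s / sqrt(n) = 0.62276969 / sqrt(11) = 0.18777213
u_B1 = 1.066 / sqrt(2) = 0.75377583
u_B2 = 0.912 / sqrt(3) = 0.52654345
u_B3 = 0.387 / sqrt(2) = 0.27365032
u_B4 = 1.103 / sqrt(6) = 0.45029786
uc = sqrt(0.18777213^2 + 0.75377583^2 + 0.52654345^2 + 0.27365032^2 + 0.45029786^2) = 1.0762607
U = k * uc = 2 * 1.0762607
U = 2.1525

2.1525


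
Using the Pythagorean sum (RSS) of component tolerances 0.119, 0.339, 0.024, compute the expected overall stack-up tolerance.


RSS = sqrt(0.119^2 + 0.339^2 + 0.024^2)
= sqrt(0.129658)
= 0.3601

0.3601


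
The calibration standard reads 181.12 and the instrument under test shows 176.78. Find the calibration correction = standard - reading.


Correction = standard - reading
= 181.12 - 176.78
= 4.3400

4.3400


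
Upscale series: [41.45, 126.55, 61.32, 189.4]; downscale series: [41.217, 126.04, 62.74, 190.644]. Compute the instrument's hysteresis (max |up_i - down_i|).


|41.45 - 41.217| = 0.2330
|126.55 - 126.04| = 0.5100
|61.32 - 62.74| = 1.4200
|189.4 - 190.644| = 1.2440
hysteresis = max(diffs) = 1.4200

1.4200


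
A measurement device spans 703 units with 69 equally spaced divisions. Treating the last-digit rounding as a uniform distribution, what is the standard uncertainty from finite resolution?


resolution = range / divisions
resolution = 703 / 69 = 10.188406
u_res = resolution / (2*sqrt(3))
u_res = 10.188406 / 3.4641016
u_res = 2.9411

2.9411


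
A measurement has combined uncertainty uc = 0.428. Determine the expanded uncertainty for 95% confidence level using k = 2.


U = k * uc
U = 2 * 0.428
U = 0.8560

0.8560


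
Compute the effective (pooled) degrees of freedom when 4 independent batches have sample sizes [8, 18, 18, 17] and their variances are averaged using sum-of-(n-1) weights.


nu = sum_i (n_i - 1)
nu = ((8 - 1) + (18 - 1) + (18 - 1) + (17 - 1))
nu = 7 + 17 + 17 + 16
nu = 57

57


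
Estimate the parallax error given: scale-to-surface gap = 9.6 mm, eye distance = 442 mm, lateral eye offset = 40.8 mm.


error = h * offset / d
= 9.6 * 40.8 / 442
= 0.8862

0.8862


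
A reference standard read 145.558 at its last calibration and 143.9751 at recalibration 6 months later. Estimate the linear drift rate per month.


rate = (v2 - v1) / months
= (143.9751 - 145.558) / 6
= -1.5829 / 6
= -0.2638

-0.2638


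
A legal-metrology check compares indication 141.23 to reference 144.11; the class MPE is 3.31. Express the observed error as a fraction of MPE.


e = indication - reference = 141.23 - 144.11 = -2.8800
|e| = 2.8800
ratio = |e| / MPE = 2.8800 / 3.31
ratio = 0.8701

0.8701


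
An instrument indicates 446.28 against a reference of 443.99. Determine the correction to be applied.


Correction = standard - reading
= 443.99 - 446.28
= -2.2900

-2.2900


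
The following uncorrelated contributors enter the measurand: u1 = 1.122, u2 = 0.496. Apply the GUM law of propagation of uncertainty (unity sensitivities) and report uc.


uc = sqrt(1.122^2 + 0.496^2)
uc = sqrt(1.5049)
uc = 1.2267

1.2267


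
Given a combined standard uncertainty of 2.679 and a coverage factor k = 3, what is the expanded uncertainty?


U = k * uc
U = 3 * 2.679
U = 8.0370

8.0370


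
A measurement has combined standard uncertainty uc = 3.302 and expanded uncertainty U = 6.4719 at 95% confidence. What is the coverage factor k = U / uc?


k = U / uc
k = 6.4719 / 3.302
k = 1.96

1.96


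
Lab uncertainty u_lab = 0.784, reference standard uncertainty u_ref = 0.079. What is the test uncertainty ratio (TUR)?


TUR = u_lab / u_ref
= 0.784 / 0.079
= 9.9241

9.9241


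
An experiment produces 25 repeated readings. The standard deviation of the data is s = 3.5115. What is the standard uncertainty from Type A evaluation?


u_A = s / sqrt(n)
u_A = 3.5115 / sqrt(25)
u_A = 3.5115 / 5
u_A = 0.7023

0.7023


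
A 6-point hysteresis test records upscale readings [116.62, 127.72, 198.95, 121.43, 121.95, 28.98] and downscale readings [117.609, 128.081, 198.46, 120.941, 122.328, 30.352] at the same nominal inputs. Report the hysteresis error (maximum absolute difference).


|116.62 - 117.609| = 0.9890
|127.72 - 128.081| = 0.3610
|198.95 - 198.46| = 0.4900
|121.43 - 120.941| = 0.4890
|121.95 - 122.328| = 0.3780
|28.98 - 30.352| = 1.3720
hysteresis = max(diffs) = 1.3720

1.3720


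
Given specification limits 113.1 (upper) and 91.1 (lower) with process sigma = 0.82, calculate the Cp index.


Cp = (USL - LSL) / (6 * sigma)
= (113.1 - 91.1) / (6 * 0.82)
= 22.0000 / 4.9200
= 4.4715

4.4715


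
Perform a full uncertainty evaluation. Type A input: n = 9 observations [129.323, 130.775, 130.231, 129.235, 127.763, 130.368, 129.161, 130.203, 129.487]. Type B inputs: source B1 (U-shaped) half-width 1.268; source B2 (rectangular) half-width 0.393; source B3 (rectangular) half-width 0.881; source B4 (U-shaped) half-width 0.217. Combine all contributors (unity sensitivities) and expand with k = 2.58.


mean = (129.323 + 130.775 + 130.231 + 129.235 + 127.763 + 130.368 + 129.161 + 130.203 + 129.487) / 9 = 129.6162222
s = sqrt(sum((x - mean)^2)/(n-1)) = 0.90276406
u_A = s / sqrt(n) = 0.90276406 / sqrt(9) = 0.30092135
u_B1 = 1.268 / sqrt(2) = 0.8966114
u_B2 = 0.393 / sqrt(3) = 0.22689866
u_B3 = 0.881 / sqrt(3) = 0.50864559
u_B4 = 0.217 / sqrt(2) = 0.15344217
uc = sqrt(0.30092135^2 + 0.8966114^2 + 0.22689866^2 + 0.50864559^2 + 0.15344217^2) = 1.1082479
U = k * uc = 2.58 * 1.1082479
U = 2.8593

2.8593


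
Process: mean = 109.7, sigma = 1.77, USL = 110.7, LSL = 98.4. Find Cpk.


Cpu = (USL - mean) / (3*sigma) = (110.7 - 109.7) / (3*1.77) = 0.1883
Cpl = (mean - LSL) / (3*sigma) = (109.7 - 98.4) / (3*1.77) = 2.1281
Cpk = min(Cpu, Cpl) = 0.1883

0.1883


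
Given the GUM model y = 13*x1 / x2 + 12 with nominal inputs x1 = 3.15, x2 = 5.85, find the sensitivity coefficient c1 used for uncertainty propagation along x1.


y = 13*x1 / x2 + 12
dy/dx1 = 13/x2
Evaluate at x2 = 5.85: c1 = 13 / 5.85
c1 = 2.2222

2.2222


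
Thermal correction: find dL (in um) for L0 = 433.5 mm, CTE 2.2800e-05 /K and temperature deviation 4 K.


dL = L * alpha * dT
= 433.5 * 2.2800e-05 * 4
= 0.0395352 mm
dL_um = 0.0395352 * 1000 = 39.5352 um

39.5352


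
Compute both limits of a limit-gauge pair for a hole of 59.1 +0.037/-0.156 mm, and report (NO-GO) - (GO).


GO = nominal - lower_tol (smallest hole = maximum material condition)
GO = 59.1 - 0.156 = 58.944
NO-GO = nominal + upper_tol (largest hole = least material condition)
NO-GO = 59.1 + 0.037 = 59.137
spread = NO-GO - GO = 59.137 - 58.944 = 0.1930

0.1930


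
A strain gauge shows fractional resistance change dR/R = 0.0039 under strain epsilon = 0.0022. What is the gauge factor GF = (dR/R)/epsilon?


GF = (dR/R) / epsilon
= 0.0039 / 0.0022
= 1.7727

1.7727


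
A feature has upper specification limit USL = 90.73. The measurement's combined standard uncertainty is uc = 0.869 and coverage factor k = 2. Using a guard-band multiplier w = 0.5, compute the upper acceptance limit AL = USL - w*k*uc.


U = k * uc = 2 * 0.869 = 1.738
guard band g = w * U = 0.5 * 1.738 = 0.869
AL = USL - g = 90.73 - 0.869
AL = 89.8610

89.8610


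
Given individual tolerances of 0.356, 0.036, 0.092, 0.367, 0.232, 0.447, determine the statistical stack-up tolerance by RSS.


RSS = sqrt(0.356^2 + 0.036^2 + 0.092^2 + 0.367^2 + 0.232^2 + 0.447^2)
= sqrt(0.524818)
= 0.7244

0.7244


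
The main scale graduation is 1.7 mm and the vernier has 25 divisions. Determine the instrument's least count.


LC = MSD / n_div
= 1.7 / 25
= 0.0680

0.0680


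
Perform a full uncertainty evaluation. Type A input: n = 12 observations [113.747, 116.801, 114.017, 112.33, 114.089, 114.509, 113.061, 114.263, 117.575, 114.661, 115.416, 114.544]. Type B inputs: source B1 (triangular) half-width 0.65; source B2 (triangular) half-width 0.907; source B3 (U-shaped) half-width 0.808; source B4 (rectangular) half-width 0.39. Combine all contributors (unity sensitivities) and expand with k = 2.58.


mean = (113.747 + 116.801 + 114.017 + 112.33 + 114.089 + 114.509 + 113.061 + 114.263 + 117.575 + 114.661 + 115.416 + 114.544) / 12 = 114.5844167
s = sqrt(sum((x - mean)^2)/(n-1)) = 1.4565437
u_A = s / sqrt(n) = 1.4565437 / sqrt(12) = 0.42046795
u_B1 = 0.65 / sqrt(6) = 0.26536139
u_B2 = 0.907 / sqrt(6) = 0.3702812
u_B3 = 0.808 / sqrt(2) = 0.57134228
u_B4 = 0.39 / sqrt(3) = 0.2251666
uc = sqrt(0.42046795^2 + 0.26536139^2 + 0.3702812^2 + 0.57134228^2 + 0.2251666^2) = 0.8726111
U = k * uc = 2.58 * 0.8726111
U = 2.2513

2.2513


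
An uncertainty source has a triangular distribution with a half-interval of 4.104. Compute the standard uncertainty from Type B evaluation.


u_B = half_width / sqrt(6)
u_B = 4.104 / 2.4494897
u_B = 1.6755

1.6755


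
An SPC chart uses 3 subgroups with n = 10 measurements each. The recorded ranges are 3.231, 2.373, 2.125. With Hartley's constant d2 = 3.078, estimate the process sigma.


R_bar = (3.231 + 2.373 + 2.125) / 3
R_bar = 7.729 / 3 = 2.5763333
sigma_hat = R_bar / d2 = 2.5763333 / 3.078 = 0.8370

0.8370


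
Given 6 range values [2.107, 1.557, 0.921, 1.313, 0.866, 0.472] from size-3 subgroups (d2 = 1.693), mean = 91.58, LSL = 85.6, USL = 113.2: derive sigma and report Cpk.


R_bar = (2.107 + 1.557 + 0.921 + 1.313 + 0.866 + 0.472) / 6 = 1.206
sigma = R_bar / d2 = 1.206 / 1.693 = 0.71234495
Cp = (USL - LSL)/(6*sigma) = (113.2 - 85.6)/(6*0.71234495) = 6.4575
Cpu = (113.2 - 91.58)/(3*0.71234495) = 10.1168
Cpl = (91.58 - 85.6)/(3*0.71234495) = 2.7983
Cpk = min(Cpu, Cpl) = 2.7983

2.7983


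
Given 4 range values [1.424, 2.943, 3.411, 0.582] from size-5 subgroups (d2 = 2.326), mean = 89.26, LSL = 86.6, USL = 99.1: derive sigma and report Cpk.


R_bar = (1.424 + 2.943 + 3.411 + 0.582) / 4 = 2.09
sigma = R_bar / d2 = 2.09 / 2.326 = 0.89853826
Cp = (USL - LSL)/(6*sigma) = (99.1 - 86.6)/(6*0.89853826) = 2.3186
Cpu = (99.1 - 89.26)/(3*0.89853826) = 3.6504
Cpl = (89.26 - 86.6)/(3*0.89853826) = 0.9868
Cpk = min(Cpu, Cpl) = 0.9868

0.9868


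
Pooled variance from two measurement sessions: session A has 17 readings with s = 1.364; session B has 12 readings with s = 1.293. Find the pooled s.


s_p = sqrt(((n1-1)*s1^2 + (n2-1)*s2^2) / (n1+n2-2))
numerator = (17-1)*1.364^2 + (12-1)*1.293^2 = 29.767936 + 18.390339 = 48.158275
denominator = 17 + 12 - 2 = 27
s_p^2 = 48.158275 / 27 = 1.7836398
s_p = sqrt(1.7836398) = 1.3355

1.3355


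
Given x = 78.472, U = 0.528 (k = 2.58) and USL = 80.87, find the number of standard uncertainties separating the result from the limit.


u = U / k = 0.528 / 2.58 = 0.20465116
margin = |USL - x| = |80.87 - 78.472| = 2.398
z = margin / u = 2.398 / 0.20465116
z = 11.7175

11.7175


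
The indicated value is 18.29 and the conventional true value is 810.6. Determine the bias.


Systematic error = measured - true
= 18.29 - 810.6
= -792.3100

-792.3100


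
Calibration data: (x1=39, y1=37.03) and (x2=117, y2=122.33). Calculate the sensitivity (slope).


slope = (y2 - y1) / (x2 - x1)
= (122.33 - 37.03) / (117 - 39)
= 85.3000 / 78
= 1.0936

1.0936


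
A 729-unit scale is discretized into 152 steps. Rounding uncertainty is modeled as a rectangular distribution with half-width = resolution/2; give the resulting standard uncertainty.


resolution = range / divisions
resolution = 729 / 152 = 4.7960526
u_res = resolution / (2*sqrt(3))
u_res = 4.7960526 / 3.4641016
u_res = 1.3845

1.3845


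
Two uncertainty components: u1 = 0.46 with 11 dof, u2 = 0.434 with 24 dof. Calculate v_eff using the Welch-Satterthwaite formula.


uc = sqrt(u1^2 + u2^2) = sqrt(0.46^2 + 0.434^2) = 0.63242075
v_eff = uc^4 / (u1^4/v1 + u2^4/v2)
= 0.63242075^4 / (0.46^4/11 + 0.434^4/24)
= 0.15996481 / 0.0055486638
v_eff = 28.8294

28.8294


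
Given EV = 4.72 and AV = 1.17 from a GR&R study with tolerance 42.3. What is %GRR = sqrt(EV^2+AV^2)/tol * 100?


GRR = sqrt(EV^2 + AV^2) = sqrt(4.72^2 + 1.17^2) = 4.862849
%GRR = GRR / tol * 100 = 4.862849 / 42.3 * 100
%GRR = 11.4961

11.4961


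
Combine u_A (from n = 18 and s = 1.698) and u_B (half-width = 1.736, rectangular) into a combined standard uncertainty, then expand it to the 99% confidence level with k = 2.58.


u_A = s / sqrt(n) = 1.698 / sqrt(18) = 0.40022244
u_B = half_width / sqrt(3) = 1.736 / sqrt(3) = 1.0022801
uc = sqrt(u_A^2 + u_B^2) = sqrt(0.40022244^2 + 1.0022801^2) = 1.0792328
U = k * uc = 2.58 * 1.0792328
U = 2.7844

2.7844


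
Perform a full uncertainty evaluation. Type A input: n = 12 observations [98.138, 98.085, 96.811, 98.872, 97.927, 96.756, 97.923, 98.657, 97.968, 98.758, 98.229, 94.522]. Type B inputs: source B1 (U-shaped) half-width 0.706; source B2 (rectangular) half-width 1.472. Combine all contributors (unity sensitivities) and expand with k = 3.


mean = (98.138 + 98.085 + 96.811 + 98.872 + 97.927 + 96.756 + 97.923 + 98.657 + 97.968 + 98.758 + 98.229 + 94.522) / 12 = 97.7205
s = sqrt(sum((x - mean)^2)/(n-1)) = 1.2052117
u_A = s / sqrt(n) = 1.2052117 / sqrt(12) = 0.34791465
u_B1 = 0.706 / sqrt(2) = 0.49921739
u_B2 = 1.472 / sqrt(3) = 0.8498596
uc = sqrt(0.34791465^2 + 0.49921739^2 + 0.8498596^2) = 1.0452387
U = k * uc = 3 * 1.0452387
U = 3.1357

3.1357


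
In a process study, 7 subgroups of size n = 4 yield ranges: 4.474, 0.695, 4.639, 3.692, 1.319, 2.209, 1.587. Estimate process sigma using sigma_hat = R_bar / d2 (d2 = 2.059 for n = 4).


R_bar = (4.474 + 0.695 + 4.639 + 3.692 + 1.319 + 2.209 + 1.587) / 7
R_bar = 18.615 / 7 = 2.6592857
sigma_hat = R_bar / d2 = 2.6592857 / 2.059 = 1.2915

1.2915


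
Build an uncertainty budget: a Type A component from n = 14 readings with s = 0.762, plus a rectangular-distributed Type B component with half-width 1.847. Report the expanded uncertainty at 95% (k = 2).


u_A = s / sqrt(n) = 0.762 / sqrt(14) = 0.20365307
u_B = half_width / sqrt(3) = 1.847 / sqrt(3) = 1.0663659
uc = sqrt(u_A^2 + u_B^2) = sqrt(0.20365307^2 + 1.0663659^2) = 1.0856384
U = k * uc = 2 * 1.0856384
U = 2.1713

2.1713


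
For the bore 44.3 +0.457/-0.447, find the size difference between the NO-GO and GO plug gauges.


GO = nominal - lower_tol (smallest hole = maximum material condition)
GO = 44.3 - 0.447 = 43.853
NO-GO = nominal + upper_tol (largest hole = least material condition)
NO-GO = 44.3 + 0.457 = 44.757
spread = NO-GO - GO = 44.757 - 43.853 = 0.9040

0.9040


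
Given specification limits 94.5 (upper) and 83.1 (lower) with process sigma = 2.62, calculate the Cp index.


Cp = (USL - LSL) / (6 * sigma)
= (94.5 - 83.1) / (6 * 2.62)
= 11.4000 / 15.7200
= 0.7252

0.7252


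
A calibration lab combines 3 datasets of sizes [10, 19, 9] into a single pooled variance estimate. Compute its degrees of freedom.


nu = sum_i (n_i - 1)
nu = ((10 - 1) + (19 - 1) + (9 - 1))
nu = 9 + 18 + 8
nu = 35

35


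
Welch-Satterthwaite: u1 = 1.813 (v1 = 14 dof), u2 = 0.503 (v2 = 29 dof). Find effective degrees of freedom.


uc = sqrt(u1^2 + u2^2) = sqrt(1.813^2 + 0.503^2) = 1.8814829
v_eff = uc^4 / (u1^4/v1 + u2^4/v2)
= 1.8814829^4 / (1.813^4/14 + 0.503^4/29)
= 12.531444 / 0.77393345
v_eff = 16.1919

16.1919


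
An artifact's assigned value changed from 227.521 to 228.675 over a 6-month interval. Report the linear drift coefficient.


rate = (v2 - v1) / months
= (228.675 - 227.521) / 6
= 1.1540 / 6
= 0.1923

0.1923


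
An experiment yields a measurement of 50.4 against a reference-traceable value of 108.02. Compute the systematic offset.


Systematic error = measured - true
= 50.4 - 108.02
= -57.6200

-57.6200


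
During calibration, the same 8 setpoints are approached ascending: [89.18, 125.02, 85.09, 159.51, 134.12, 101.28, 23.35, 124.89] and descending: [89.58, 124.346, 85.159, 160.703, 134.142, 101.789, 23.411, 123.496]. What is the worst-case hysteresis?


|89.18 - 89.58| = 0.4000
|125.02 - 124.346| = 0.6740
|85.09 - 85.159| = 0.0690
|159.51 - 160.703| = 1.1930
|134.12 - 134.142| = 0.0220
|101.28 - 101.789| = 0.5090
|23.35 - 23.411| = 0.0610
|124.89 - 123.496| = 1.3940
hysteresis = max(diffs) = 1.3940

1.3940


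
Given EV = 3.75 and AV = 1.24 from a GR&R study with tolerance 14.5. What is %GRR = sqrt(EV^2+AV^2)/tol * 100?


GRR = sqrt(EV^2 + AV^2) = sqrt(3.75^2 + 1.24^2) = 3.9496962
%GRR = GRR / tol * 100 = 3.9496962 / 14.5 * 100
%GRR = 27.2393

27.2393


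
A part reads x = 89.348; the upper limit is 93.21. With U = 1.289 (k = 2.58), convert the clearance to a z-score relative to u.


u = U / k = 1.289 / 2.58 = 0.4996124
margin = |USL - x| = |93.21 - 89.348| = 3.862
z = margin / u = 3.862 / 0.4996124
z = 7.7300

7.7300


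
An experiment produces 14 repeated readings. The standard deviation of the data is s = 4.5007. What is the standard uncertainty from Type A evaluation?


u_A = s / sqrt(n)
u_A = 4.5007 / sqrt(14)
u_A = 4.5007 / 3.7416574
u_A = 1.2029

1.2029


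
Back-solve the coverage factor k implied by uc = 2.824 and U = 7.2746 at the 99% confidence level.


k = U / uc
k = 7.2746 / 2.824
k = 2.576

2.576


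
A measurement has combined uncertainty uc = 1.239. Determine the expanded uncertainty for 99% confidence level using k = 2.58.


U = k * uc
U = 2.58 * 1.239
U = 3.1966

3.1966


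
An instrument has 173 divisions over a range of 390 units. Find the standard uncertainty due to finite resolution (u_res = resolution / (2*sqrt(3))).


resolution = range / divisions
resolution = 390 / 173 = 2.2543353
u_res = resolution / (2*sqrt(3))
u_res = 2.2543353 / 3.4641016
u_res = 0.6508

0.6508


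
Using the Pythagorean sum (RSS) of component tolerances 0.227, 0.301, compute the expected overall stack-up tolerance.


RSS = sqrt(0.227^2 + 0.301^2)
= sqrt(0.14213)
= 0.3770

0.3770


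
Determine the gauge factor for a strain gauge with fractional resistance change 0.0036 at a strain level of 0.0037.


GF = (dR/R) / epsilon
= 0.0036 / 0.0037
= 0.9730

0.9730


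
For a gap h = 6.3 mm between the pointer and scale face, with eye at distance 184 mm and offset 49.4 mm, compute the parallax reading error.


error = h * offset / d
= 6.3 * 49.4 / 184
= 1.6914

1.6914


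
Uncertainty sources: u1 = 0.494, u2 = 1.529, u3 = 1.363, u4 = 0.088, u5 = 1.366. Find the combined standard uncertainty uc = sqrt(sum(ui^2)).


uc = sqrt(0.494^2 + 1.529^2 + 1.363^2 + 0.088^2 + 1.366^2)
uc = sqrt(6.313346)
uc = 2.5126

2.5126


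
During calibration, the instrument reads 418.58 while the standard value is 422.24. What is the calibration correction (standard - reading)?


Correction = standard - reading
= 422.24 - 418.58
= 3.6600

3.6600


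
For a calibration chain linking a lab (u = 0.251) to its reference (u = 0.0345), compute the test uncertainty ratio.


TUR = u_lab / u_ref
= 0.251 / 0.0345
= 7.2754

7.2754


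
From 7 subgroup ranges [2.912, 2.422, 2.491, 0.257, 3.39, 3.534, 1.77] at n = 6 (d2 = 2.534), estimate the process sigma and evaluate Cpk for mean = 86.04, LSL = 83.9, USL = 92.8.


R_bar = (2.912 + 2.422 + 2.491 + 0.257 + 3.39 + 3.534 + 1.77) / 7 = 2.3965714
sigma = R_bar / d2 = 2.3965714 / 2.534 = 0.94576614
Cp = (USL - LSL)/(6*sigma) = (92.8 - 83.9)/(6*0.94576614) = 1.5684
Cpu = (92.8 - 86.04)/(3*0.94576614) = 2.3825
Cpl = (86.04 - 83.9)/(3*0.94576614) = 0.7542
Cpk = min(Cpu, Cpl) = 0.7542

0.7542


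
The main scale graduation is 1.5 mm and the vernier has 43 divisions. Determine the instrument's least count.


LC = MSD / n_div
= 1.5 / 43
= 0.0349

0.0349


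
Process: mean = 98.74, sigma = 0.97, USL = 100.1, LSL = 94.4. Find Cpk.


Cpu = (USL - mean) / (3*sigma) = (100.1 - 98.74) / (3*0.97) = 0.4674
Cpl = (mean - LSL) / (3*sigma) = (98.74 - 94.4) / (3*0.97) = 1.4914
Cpk = min(Cpu, Cpl) = 0.4674

0.4674


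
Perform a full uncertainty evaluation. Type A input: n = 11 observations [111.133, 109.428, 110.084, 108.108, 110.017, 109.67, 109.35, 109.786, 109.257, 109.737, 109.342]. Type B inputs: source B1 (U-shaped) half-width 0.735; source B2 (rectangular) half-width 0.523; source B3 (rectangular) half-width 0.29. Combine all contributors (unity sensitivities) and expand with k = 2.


mean = (111.133 + 109.428 + 110.084 + 108.108 + 110.017 + 109.67 + 109.35 + 109.786 + 109.257 + 109.737 + 109.342) / 11 = 109.6283636
s = sqrt(sum((x - mean)^2)/(n-1)) = 0.72869819
u_A = s / sqrt(n) = 0.72869819 / sqrt(11) = 0.21971077
u_B1 = 0.735 / sqrt(2) = 0.51972348
u_B2 = 0.523 / sqrt(3) = 0.30195419
u_B3 = 0.29 / sqrt(3) = 0.16743158
uc = sqrt(0.21971077^2 + 0.51972348^2 + 0.30195419^2 + 0.16743158^2) = 0.66150963
U = k * uc = 2 * 0.66150963
U = 1.3230

1.3230


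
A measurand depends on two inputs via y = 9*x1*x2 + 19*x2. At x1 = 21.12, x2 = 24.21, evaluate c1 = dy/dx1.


y = 9*x1*x2 + 19*x2
dy/dx1 = 9*x2
Evaluate at x2 = 24.21: c1 = 9 * 24.21
c1 = 217.8900

217.8900


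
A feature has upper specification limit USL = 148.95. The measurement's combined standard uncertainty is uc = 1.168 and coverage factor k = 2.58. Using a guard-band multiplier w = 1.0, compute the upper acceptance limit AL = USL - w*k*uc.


U = k * uc = 2.58 * 1.168 = 3.01344
guard band g = w * U = 1.0 * 3.01344 = 3.01344
AL = USL - g = 148.95 - 3.01344
AL = 145.9366

145.9366


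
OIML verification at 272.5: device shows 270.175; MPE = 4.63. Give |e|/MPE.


e = indication - reference = 270.175 - 272.5 = -2.3250
|e| = 2.3250
ratio = |e| / MPE = 2.3250 / 4.63
ratio = 0.5022

0.5022


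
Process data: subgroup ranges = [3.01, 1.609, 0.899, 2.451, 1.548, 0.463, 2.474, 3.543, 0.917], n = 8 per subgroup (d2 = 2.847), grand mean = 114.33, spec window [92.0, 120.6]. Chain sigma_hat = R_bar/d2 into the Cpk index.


R_bar = (3.01 + 1.609 + 0.899 + 2.451 + 1.548 + 0.463 + 2.474 + 3.543 + 0.917) / 9 = 1.8793333
sigma = R_bar / d2 = 1.8793333 / 2.847 = 0.66011005
Cp = (USL - LSL)/(6*sigma) = (120.6 - 92.0)/(6*0.66011005) = 7.2210
Cpu = (120.6 - 114.33)/(3*0.66011005) = 3.1661
Cpl = (114.33 - 92.0)/(3*0.66011005) = 11.2759
Cpk = min(Cpu, Cpl) = 3.1661

3.1661


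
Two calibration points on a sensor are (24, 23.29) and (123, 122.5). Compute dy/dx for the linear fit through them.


slope = (y2 - y1) / (x2 - x1)
= (122.5 - 23.29) / (123 - 24)
= 99.2100 / 99
= 1.0021

1.0021


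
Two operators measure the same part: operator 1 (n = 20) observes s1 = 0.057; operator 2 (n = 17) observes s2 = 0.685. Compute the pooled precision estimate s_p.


s_p = sqrt(((n1-1)*s1^2 + (n2-1)*s2^2) / (n1+n2-2))
numerator = (20-1)*0.057^2 + (17-1)*0.685^2 = 0.061731 + 7.5076 = 7.569331
denominator = 20 + 17 - 2 = 35
s_p^2 = 7.569331 / 35 = 0.2162666
s_p = sqrt(0.2162666) = 0.4650

0.4650


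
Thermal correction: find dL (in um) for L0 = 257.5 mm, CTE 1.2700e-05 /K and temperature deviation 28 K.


dL = L * alpha * dT
= 257.5 * 1.2700e-05 * 28
= 0.0915670 mm
dL_um = 0.0915670 * 1000 = 91.5670 um

91.5670


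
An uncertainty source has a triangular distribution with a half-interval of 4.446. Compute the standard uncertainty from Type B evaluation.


u_B = half_width / sqrt(6)
u_B = 4.446 / 2.4494897
u_B = 1.8151

1.8151


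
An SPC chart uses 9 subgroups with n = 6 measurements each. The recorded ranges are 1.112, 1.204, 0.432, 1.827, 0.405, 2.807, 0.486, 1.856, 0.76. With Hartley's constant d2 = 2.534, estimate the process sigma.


R_bar = (1.112 + 1.204 + 0.432 + 1.827 + 0.405 + 2.807 + 0.486 + 1.856 + 0.76) / 9
R_bar = 10.889 / 9 = 1.2098889
sigma_hat = R_bar / d2 = 1.2098889 / 2.534 = 0.4775

0.4775


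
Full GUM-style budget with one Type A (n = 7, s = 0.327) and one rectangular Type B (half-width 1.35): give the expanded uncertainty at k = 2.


u_A = s / sqrt(n) = 0.327 / sqrt(7) = 0.12359438
u_B = half_width / sqrt(3) = 1.35 / sqrt(3) = 0.77942286
uc = sqrt(u_A^2 + u_B^2) = sqrt(0.12359438^2 + 0.77942286^2) = 0.78916131
U = k * uc = 2 * 0.78916131
U = 1.5783

1.5783


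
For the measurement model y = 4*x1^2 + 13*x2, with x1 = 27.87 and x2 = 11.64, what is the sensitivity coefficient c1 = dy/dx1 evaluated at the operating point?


y = 4*x1^2 + 13*x2
dy/dx1 = 2*4*x1
Evaluate at x1 = 27.87: c1 = 8 * 27.87
c1 = 222.9600

222.9600
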